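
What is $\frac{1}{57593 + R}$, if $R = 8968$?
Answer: $\frac{1}{66561} \approx 1.5024 \cdot 10^{-5}$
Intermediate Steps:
$\frac{1}{57593 + R} = \frac{1}{57593 + 8968} = \frac{1}{66561}$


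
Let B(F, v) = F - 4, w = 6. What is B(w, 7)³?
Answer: 8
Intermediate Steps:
B(F, v) = -4 + F
B(w, 7)³ = (-4 + 6)³ = 2³ = 8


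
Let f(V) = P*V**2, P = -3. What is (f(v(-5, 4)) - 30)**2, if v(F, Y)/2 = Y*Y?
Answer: 9622404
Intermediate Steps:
v(F, Y) = 2*Y**2 (v(F, Y) = 2*(Y*Y) = 2*Y**2)
f(V) = -3*V**2
(f(v(-5, 4)) - 30)**2 = (-3*(2*4**2)**2 - 30)**2 = (-3*(2*16)**2 - 30)**2 = (-3*32**2 - 30)**2 = (-3*1024 - 30)**2 = (-3072 - 30)**2 = (-3102)**2 = 9622404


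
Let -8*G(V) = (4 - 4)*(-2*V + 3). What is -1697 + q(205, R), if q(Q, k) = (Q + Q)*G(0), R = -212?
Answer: -1697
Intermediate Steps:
G(V) = 0 (G(V) = -(4 - 4)*(-2*V + 3)/8 = -0*(3 - 2*V) = -⅛*0 = 0)
q(Q, k) = 0 (q(Q, k) = (Q + Q)*0 = (2*Q)*0 = 0)
-1697 + q(205, R) = -1697 + 0 = -1697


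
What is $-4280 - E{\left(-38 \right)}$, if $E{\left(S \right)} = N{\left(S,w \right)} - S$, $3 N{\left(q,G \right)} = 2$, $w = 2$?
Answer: $- \frac{12956}{3} \approx -4318.7$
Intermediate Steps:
$N{\left(q,G \right)} = \frac{2}{3}$ ($N{\left(q,G \right)} = \frac{1}{3} \cdot 2 = \frac{2}{3}$)
$E{\left(S \right)} = \frac{2}{3} - S$
$-4280 - E{\left(-38 \right)} = -4280 - \left(\frac{2}{3} - -38\right) = -4280 - \left(\frac{2}{3} + 38\right) = -4280 - \frac{116}{3} = - \frac{12956}{3}$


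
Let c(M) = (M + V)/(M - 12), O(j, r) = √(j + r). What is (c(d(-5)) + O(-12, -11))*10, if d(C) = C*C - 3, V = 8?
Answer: 30 + 10*I*√23 ≈ 30.0 + 47.958*I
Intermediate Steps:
d(C) = -3 + C² (d(C) = C² - 3 = -3 + C²)
c(M) = (8 + M)/(-12 + M) (c(M) = (M + 8)/(M - 12) = (8 + M)/(-12 + M))
(c(d(-5)) + O(-12, -11))*10 = ((8 + (-3 + (-5)²))/(-12 + (-3 + (-5)²)) + √(-12 - 11))*10 = ((8 + (-3 + 25))/(-12 + (-3 + 25)) + √(-23))*10 = ((8 + 22)/(-12 + 22) + I*√23)*10 = (30/10 + I*√23)*10 = ((⅒)*30 + I*√23)*10 = (3 + I*√23)*10 = 30 + 10*I*√23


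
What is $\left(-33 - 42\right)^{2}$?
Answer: $5625$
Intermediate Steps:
$\left(-33 - 42\right)^{2} = \left(-75\right)^{2} = 5625$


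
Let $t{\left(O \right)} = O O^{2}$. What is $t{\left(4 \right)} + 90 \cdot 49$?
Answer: $4474$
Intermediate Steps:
$t{\left(O \right)} = O^{3}$
$t{\left(4 \right)} + 90 \cdot 49 = 4^{3} + 90 \cdot 49 = 64 + 4410 = 4474$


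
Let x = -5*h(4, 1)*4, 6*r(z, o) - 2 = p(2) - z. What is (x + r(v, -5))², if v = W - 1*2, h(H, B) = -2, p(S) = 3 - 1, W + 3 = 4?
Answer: 60025/36 ≈ 1667.4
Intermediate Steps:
W = 1 (W = -3 + 4 = 1)
p(S) = 2
v = -1 (v = 1 - 1*2 = 1 - 2 = -1)
r(z, o) = ⅔ - z/6 (r(z, o) = ⅓ + (2 - z)/6 = ⅓ + (⅓ - z/6) = ⅔ - z/6)
x = 40 (x = -5*(-2)*4 = 10*4 = 40)
(x + r(v, -5))² = (40 + (⅔ - ⅙*(-1)))² = (40 + (⅔ + ⅙))² = (40 + ⅚)² = (245/6)² = 60025/36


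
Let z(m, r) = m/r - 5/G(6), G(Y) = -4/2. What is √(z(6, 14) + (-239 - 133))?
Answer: I*√72338/14 ≈ 19.211*I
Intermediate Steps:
G(Y) = -2 (G(Y) = -4*½ = -2)
z(m, r) = 5/2 + m/r (z(m, r) = m/r - 5/(-2) = m/r - 5*(-½) = m/r + 5/2 = 5/2 + m/r)
√(z(6, 14) + (-239 - 133)) = √((5/2 + 6/14) + (-239 - 133)) = √((5/2 + 6*(1/14)) - 372) = √((5/2 + 3/7) - 372) = √(41/14 - 372) = √(-5167/14) = I*√72338/14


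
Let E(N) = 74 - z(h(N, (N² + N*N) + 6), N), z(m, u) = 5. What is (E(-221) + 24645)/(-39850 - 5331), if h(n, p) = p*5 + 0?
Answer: -24714/45181 ≈ -0.54700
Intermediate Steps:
h(n, p) = 5*p (h(n, p) = 5*p + 0 = 5*p)
E(N) = 69 (E(N) = 74 - 1*5 = 74 - 5 = 69)
(E(-221) + 24645)/(-39850 - 5331) = (69 + 24645)/(-39850 - 5331) = 24714/(-45181) = 24714*(-1/45181) = -24714/45181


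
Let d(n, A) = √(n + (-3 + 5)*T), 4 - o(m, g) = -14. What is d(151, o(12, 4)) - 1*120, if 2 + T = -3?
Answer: -120 + √141 ≈ -108.13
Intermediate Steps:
T = -5 (T = -2 - 3 = -5)
o(m, g) = 18 (o(m, g) = 4 - 1*(-14) = 4 + 14 = 18)
d(n, A) = √(-10 + n) (d(n, A) = √(n + (-3 + 5)*(-5)) = √(n + 2*(-5)) = √(n - 10) = √(-10 + n))
d(151, o(12, 4)) - 1*120 = √(-10 + 151) - 1*120 = √141 - 120 = -120 + √141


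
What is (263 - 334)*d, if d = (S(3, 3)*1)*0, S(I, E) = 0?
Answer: 0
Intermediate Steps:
d = 0 (d = (0*1)*0 = 0*0 = 0)
(263 - 334)*d = (263 - 334)*0 = -71*0 = 0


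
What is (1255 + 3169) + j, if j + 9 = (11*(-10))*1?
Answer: 4305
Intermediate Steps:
j = -119 (j = -9 + (11*(-10))*1 = -9 - 110*1 = -9 - 110 = -119)
(1255 + 3169) + j = (1255 + 3169) - 119 = 4424 - 119 = 4305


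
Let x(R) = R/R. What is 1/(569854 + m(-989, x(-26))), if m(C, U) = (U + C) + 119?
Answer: 1/568985 ≈ 1.7575e-6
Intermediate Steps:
x(R) = 1
m(C, U) = 119 + C + U (m(C, U) = (C + U) + 119 = 119 + C + U)
1/(569854 + m(-989, x(-26))) = 1/(569854 + (119 - 989 + 1)) = 1/(569854 - 869) = 1/568985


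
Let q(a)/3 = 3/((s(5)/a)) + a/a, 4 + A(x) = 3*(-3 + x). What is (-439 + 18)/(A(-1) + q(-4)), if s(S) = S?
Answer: 2105/101 ≈ 20.842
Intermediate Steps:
A(x) = -13 + 3*x (A(x) = -4 + 3*(-3 + x) = -4 + (-9 + 3*x) = -13 + 3*x)
q(a) = 3 + 9*a/5 (q(a) = 3*(3/((5/a)) + a/a) = 3*(3*(a/5) + 1) = 3*(3*a/5 + 1) = 3*(1 + 3*a/5) = 3 + 9*a/5)
(-439 + 18)/(A(-1) + q(-4)) = (-439 + 18)/((-13 + 3*(-1)) + (3 + (9/5)*(-4))) = -421/((-13 - 3) + (3 - 36/5)) = -421/(-16 - 21/5) = -421/(-101/5) = -421*(-5/101) = 2105/101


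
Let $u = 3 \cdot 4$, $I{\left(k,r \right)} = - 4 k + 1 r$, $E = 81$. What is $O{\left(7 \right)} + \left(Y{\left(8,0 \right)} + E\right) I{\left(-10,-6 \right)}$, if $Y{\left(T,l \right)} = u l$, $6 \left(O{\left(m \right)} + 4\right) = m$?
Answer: $\frac{16507}{6} \approx 2751.2$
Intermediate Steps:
$I{\left(k,r \right)} = r - 4 k$ ($I{\left(k,r \right)} = - 4 k + r = r - 4 k$)
$u = 12$
$O{\left(m \right)} = -4 + \frac{m}{6}$
$Y{\left(T,l \right)} = 12 l$
$O{\left(7 \right)} + \left(Y{\left(8,0 \right)} + E\right) I{\left(-10,-6 \right)} = \left(-4 + \frac{1}{6} \cdot 7\right) + \left(12 \cdot 0 + 81\right) \left(-6 - -40\right) = \left(-4 + \frac{7}{6}\right) + \left(0 + 81\right) \left(-6 + 40\right) = - \frac{17}{6} + 81 \cdot 34 = - \frac{17}{6} + 2754 = \frac{16507}{6}$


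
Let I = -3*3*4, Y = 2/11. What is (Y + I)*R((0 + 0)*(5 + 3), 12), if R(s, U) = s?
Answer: 0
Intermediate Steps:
Y = 2/11 (Y = 2*(1/11) = 2/11 ≈ 0.18182)
I = -36 (I = -9*4 = -36)
(Y + I)*R((0 + 0)*(5 + 3), 12) = (2/11 - 36)*((0 + 0)*(5 + 3)) = -0*8 = -394/11*0 = 0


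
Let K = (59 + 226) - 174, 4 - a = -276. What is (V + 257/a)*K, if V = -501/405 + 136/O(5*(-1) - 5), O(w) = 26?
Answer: 17860307/32760 ≈ 545.19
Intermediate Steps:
a = 280 (a = 4 - 1*(-276) = 4 + 276 = 280)
K = 111 (K = 285 - 174 = 111)
V = 7009/1755 (V = -501/405 + 136/26 = -501*1/405 + 136*(1/26) = -167/135 + 68/13 = 7009/1755 ≈ 3.9937)
(V + 257/a)*K = (7009/1755 + 257/280)*111 = (482711/98280)*111 = 17860307/32760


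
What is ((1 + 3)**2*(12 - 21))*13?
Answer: -1872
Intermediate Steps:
((1 + 3)**2*(12 - 21))*13 = (4**2*(-9))*13 = (16*(-9))*13 = -144*13 = -1872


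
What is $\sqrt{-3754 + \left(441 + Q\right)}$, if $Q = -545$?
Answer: $i \sqrt{3858} \approx 62.113 i$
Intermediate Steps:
$\sqrt{-3754 + \left(441 + Q\right)} = \sqrt{-3754 + \left(441 - 545\right)} = \sqrt{-3754 - 104} = \sqrt{-3858} = i \sqrt{3858}$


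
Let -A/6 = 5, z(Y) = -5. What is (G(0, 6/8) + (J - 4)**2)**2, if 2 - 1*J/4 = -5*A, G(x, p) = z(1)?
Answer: 126174854521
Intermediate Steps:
G(x, p) = -5
A = -30 (A = -6*5 = -30)
J = -592 (J = 8 - (-20)*(-30) = 8 - 4*150 = 8 - 600 = -592)
(G(0, 6/8) + (J - 4)**2)**2 = (-5 + (-592 - 4)**2)**2 = (-5 + (-596)**2)**2 = (-5 + 355216)**2 = 355211**2 = 126174854521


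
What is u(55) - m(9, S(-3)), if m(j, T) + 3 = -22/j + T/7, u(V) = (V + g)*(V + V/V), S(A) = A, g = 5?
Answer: 212050/63 ≈ 3365.9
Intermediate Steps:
u(V) = (1 + V)*(5 + V) (u(V) = (V + 5)*(V + V/V) = (5 + V)*(V + 1) = (5 + V)*(1 + V) = (1 + V)*(5 + V))
m(j, T) = -3 - 22/j + T/7 (m(j, T) = -3 + (-22/j + T/7) = -3 - 22/j + T/7)
u(55) - m(9, S(-3)) = (5 + 55**2 + 6*55) - (-3 - 22/9 + (1/7)*(-3)) = (5 + 3025 + 330) - (-3 - 22*1/9 - 3/7) = 3360 - (-3 - 22/9 - 3/7) = 3360 - 1*(-370/63) = 3360 + 370/63 = 212050/63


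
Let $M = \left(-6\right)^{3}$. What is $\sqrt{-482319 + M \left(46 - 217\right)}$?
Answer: $3 i \sqrt{49487} \approx 667.37 i$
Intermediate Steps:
$M = -216$
$\sqrt{-482319 + M \left(46 - 217\right)} = \sqrt{-482319 - 216 \left(46 - 217\right)} = \sqrt{-482319 - -36936} = \sqrt{-482319 + 36936} = \sqrt{-445383} = 3 i \sqrt{49487}$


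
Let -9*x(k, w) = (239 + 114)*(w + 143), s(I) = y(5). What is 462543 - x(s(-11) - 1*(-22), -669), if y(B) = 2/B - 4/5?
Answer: 3977209/9 ≈ 4.4191e+5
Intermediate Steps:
y(B) = -4/5 + 2/B (y(B) = 2/B - 4*1/5 = 2/B - 4/5 = -4/5 + 2/B)
s(I) = -2/5 (s(I) = -4/5 + 2/5 = -2/5)
x(k, w) = -50479/9 - 353*w/9 (x(k, w) = -(239 + 114)*(w + 143)/9 = -353*(143 + w)/9 = -(50479 + 353*w)/9 = -50479/9 - 353*w/9)
462543 - x(s(-11) - 1*(-22), -669) = 462543 - (-50479/9 - 353/9*(-669)) = 462543 - (-50479/9 + 78719/3) = 462543 - 1*185678/9 = 462543 - 185678/9 = 3977209/9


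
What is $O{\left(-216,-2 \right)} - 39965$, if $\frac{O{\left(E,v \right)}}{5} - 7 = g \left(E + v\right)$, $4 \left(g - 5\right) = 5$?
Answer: $- \frac{93485}{2} \approx -46743.0$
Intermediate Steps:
$g = \frac{25}{4}$ ($g = 5 + \frac{1}{4} \cdot 5 = 5 + \frac{5}{4} = \frac{25}{4} \approx 6.25$)
$O{\left(E,v \right)} = 35 + \frac{125 E}{4} + \frac{125 v}{4}$ ($O{\left(E,v \right)} = 35 + 5 \frac{25 \left(E + v\right)}{4} = 35 + 5 \left(\frac{25 E}{4} + \frac{25 v}{4}\right) = 35 + \left(\frac{125 E}{4} + \frac{125 v}{4}\right) = 35 + \frac{125 E}{4} + \frac{125 v}{4}$)
$O{\left(-216,-2 \right)} - 39965 = \left(35 + \frac{125}{4} \left(-216\right) + \frac{125}{4} \left(-2\right)\right) - 39965 = \left(35 - 6750 - \frac{125}{2}\right) - 39965 = - \frac{13555}{2} - 39965 = - \frac{93485}{2}$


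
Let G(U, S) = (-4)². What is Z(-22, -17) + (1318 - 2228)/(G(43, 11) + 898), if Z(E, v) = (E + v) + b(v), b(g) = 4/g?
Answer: -312554/7769 ≈ -40.231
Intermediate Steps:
Z(E, v) = E + v + 4/v (Z(E, v) = (E + v) + 4/v = E + v + 4/v)
G(U, S) = 16
Z(-22, -17) + (1318 - 2228)/(G(43, 11) + 898) = (-22 - 17 + 4/(-17)) + (1318 - 2228)/(16 + 898) = (-22 - 17 + 4*(-1/17)) - 910/914 = (-22 - 17 - 4/17) - 910*1/914 = -667/17 - 455/457 = -312554/7769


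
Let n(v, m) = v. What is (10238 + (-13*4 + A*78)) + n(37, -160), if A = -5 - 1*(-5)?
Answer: 10223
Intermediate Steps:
A = 0 (A = -5 + 5 = 0)
(10238 + (-13*4 + A*78)) + n(37, -160) = (10238 + (-13*4 + 0*78)) + 37 = (10238 + (-52 + 0)) + 37 = (10238 - 52) + 37 = 10186 + 37 = 10223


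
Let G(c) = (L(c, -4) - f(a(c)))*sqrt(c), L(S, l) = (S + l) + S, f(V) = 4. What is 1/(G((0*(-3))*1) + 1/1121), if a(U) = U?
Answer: 1121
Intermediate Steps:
L(S, l) = l + 2*S
G(c) = sqrt(c)*(-8 + 2*c) (G(c) = ((-4 + 2*c) - 1*4)*sqrt(c) = ((-4 + 2*c) - 4)*sqrt(c) = (-8 + 2*c)*sqrt(c) = sqrt(c)*(-8 + 2*c))
1/(G((0*(-3))*1) + 1/1121) = 1/(2*sqrt((0*(-3))*1)*(-4 + (0*(-3))*1) + 1/1121) = 1/(2*sqrt(0*1)*(-4 + 0*1) + 1/1121) = 1/(2*sqrt(0)*(-4 + 0) + 1/1121) = 1/(2*0*(-4) + 1/1121) = 1/(0 + 1/1121) = 1/(1/1121) = 1121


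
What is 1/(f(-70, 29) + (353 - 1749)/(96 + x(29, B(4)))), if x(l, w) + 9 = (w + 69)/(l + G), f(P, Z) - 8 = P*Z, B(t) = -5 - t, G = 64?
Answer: -2717/5537050 ≈ -0.00049069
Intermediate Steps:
f(P, Z) = 8 + P*Z
x(l, w) = -9 + (69 + w)/(64 + l) (x(l, w) = -9 + (w + 69)/(l + 64) = -9 + (69 + w)/(64 + l))
1/(f(-70, 29) + (353 - 1749)/(96 + x(29, B(4)))) = 1/((8 - 70*29) + (353 - 1749)/(96 + (-507 + (-5 - 1*4) - 9*29)/(64 + 29))) = 1/((8 - 2030) - 1396/(96 + (-507 + (-5 - 4) - 261)/93)) = 1/(-2022 - 1396/(96 + (-507 - 9 - 261)/93)) = 1/(-2022 - 1396/(96 + (1/93)*(-777))) = 1/(-2022 - 1396/(96 - 259/31)) = 1/(-2022 - 1396/2717/31) = 1/(-2022 - 1396*31/2717) = 1/(-2022 - 43276/2717) = 1/(-5537050/2717) = -2717/5537050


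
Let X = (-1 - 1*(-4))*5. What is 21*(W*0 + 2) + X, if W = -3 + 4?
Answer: 57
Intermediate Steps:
W = 1
X = 15 (X = (-1 + 4)*5 = 3*5 = 15)
21*(W*0 + 2) + X = 21*(1*0 + 2) + 15 = 21*(0 + 2) + 15 = 21*2 + 15 = 42 + 15 = 57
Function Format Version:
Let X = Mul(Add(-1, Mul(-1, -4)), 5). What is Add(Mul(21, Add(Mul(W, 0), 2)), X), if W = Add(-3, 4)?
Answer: 57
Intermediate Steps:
W = 1
X = 15 (X = Mul(Add(-1, 4), 5) = Mul(3, 5) = 15)
Add(Mul(21, Add(Mul(W, 0), 2)), X) = Add(Mul(21, Add(Mul(1, 0), 2)), 15) = Add(Mul(21, Add(0, 2)), 15) = Add(Mul(21, 2), 15) = Add(42, 15) = 57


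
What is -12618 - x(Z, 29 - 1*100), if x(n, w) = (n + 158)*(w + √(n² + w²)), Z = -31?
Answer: -3601 - 127*√6002 ≈ -13440.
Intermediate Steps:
x(n, w) = (158 + n)*(w + √(n² + w²))
-12618 - x(Z, 29 - 1*100) = -12618 - (158*(29 - 1*100) + 158*√((-31)² + (29 - 1*100)²) - 31*(29 - 1*100) - 31*√((-31)² + (29 - 1*100)²)) = -12618 - (158*(29 - 100) + 158*√(961 + (29 - 100)²) - 31*(29 - 100) - 31*√(961 + (29 - 100)²)) = -12618 - (158*(-71) + 158*√(961 + (-71)²) - 31*(-71) - 31*√(961 + (-71)²)) = -12618 - (-11218 + 158*√(961 + 5041) + 2201 - 31*√(961 + 5041)) = -12618 - (-11218 + 158*√6002 + 2201 - 31*√6002) = -12618 - (-9017 + 127*√6002) = -12618 + (9017 - 127*√6002) = -3601 - 127*√6002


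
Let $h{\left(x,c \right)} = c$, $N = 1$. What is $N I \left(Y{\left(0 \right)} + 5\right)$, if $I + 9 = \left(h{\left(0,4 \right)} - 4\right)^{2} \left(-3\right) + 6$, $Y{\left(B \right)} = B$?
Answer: $-15$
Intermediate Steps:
$I = -3$ ($I = -9 + \left(\left(4 - 4\right)^{2} \left(-3\right) + 6\right) = -9 + \left(0^{2} \left(-3\right) + 6\right) = -9 + \left(0 \left(-3\right) + 6\right) = -9 + \left(0 + 6\right) = -9 + 6 = -3$)
$N I \left(Y{\left(0 \right)} + 5\right) = 1 \left(-3\right) \left(0 + 5\right) = \left(-3\right) 5 = -15$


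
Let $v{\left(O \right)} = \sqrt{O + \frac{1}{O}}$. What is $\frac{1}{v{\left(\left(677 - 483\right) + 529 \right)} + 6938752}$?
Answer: $\frac{2508358848}{17404879973016331} - \frac{\sqrt{377933790}}{34809759946032662} \approx 1.4412 \cdot 10^{-7}$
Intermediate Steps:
$\frac{1}{v{\left(\left(677 - 483\right) + 529 \right)} + 6938752} = \frac{1}{\sqrt{\left(\left(677 - 483\right) + 529\right) + \frac{1}{\left(677 - 483\right) + 529}} + 6938752} = \frac{1}{\sqrt{\left(194 + 529\right) + \frac{1}{194 + 529}} + 6938752} = \frac{1}{\sqrt{723 + \frac{1}{723}} + 6938752} = \frac{1}{\sqrt{\frac{522730}{723}} + 6938752} = \frac{1}{\frac{\sqrt{377933790}}{723} + 6938752} = \frac{1}{6938752 + \frac{\sqrt{377933790}}{723}}$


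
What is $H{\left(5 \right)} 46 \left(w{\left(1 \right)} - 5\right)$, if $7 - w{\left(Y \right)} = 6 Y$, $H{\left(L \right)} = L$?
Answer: $-920$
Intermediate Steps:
$w{\left(Y \right)} = 7 - 6 Y$
$H{\left(5 \right)} 46 \left(w{\left(1 \right)} - 5\right) = 5 \cdot 46 \left(\left(7 - 6\right) - 5\right) = 230 \left(\left(7 - 6\right) - 5\right) = 230 \left(1 - 5\right) = 230 \left(-4\right) = -920$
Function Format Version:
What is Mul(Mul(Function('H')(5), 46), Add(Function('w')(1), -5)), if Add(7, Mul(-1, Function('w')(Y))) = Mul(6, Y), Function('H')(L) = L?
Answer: -920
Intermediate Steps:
Function('w')(Y) = Add(7, Mul(-6, Y)) (Function('w')(Y) = Add(7, Mul(-1, Mul(6, Y))) = Add(7, Mul(-6, Y)))
Mul(Mul(Function('H')(5), 46), Add(Function('w')(1), -5)) = Mul(Mul(5, 46), Add(Add(7, Mul(-6, 1)), -5)) = Mul(230, Add(Add(7, -6), -5)) = Mul(230, Add(1, -5)) = Mul(230, -4) = -920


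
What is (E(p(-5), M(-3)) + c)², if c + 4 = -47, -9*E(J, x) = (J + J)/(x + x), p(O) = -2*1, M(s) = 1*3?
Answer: 1890625/729 ≈ 2593.4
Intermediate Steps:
M(s) = 3
p(O) = -2
E(J, x) = -J/(9*x) (E(J, x) = -(J + J)/(9*(x + x)) = -2*J/(9*(2*x)) = -2*J*1/(2*x)/9 = -J/(9*x))
c = -51 (c = -4 - 47 = -51)
(E(p(-5), M(-3)) + c)² = (-⅑*(-2)/3 - 51)² = (-⅑*(-2)*⅓ - 51)² = (2/27 - 51)² = (-1375/27)² = 1890625/729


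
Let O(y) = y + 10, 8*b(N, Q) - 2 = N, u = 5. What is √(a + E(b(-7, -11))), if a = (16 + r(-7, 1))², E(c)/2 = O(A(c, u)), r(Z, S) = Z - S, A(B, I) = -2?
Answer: 4*√5 ≈ 8.9443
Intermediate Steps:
b(N, Q) = ¼ + N/8
O(y) = 10 + y
E(c) = 16 (E(c) = 2*(10 - 2) = 2*8 = 16)
a = 64 (a = (16 + (-7 - 1*1))² = (16 + (-7 - 1))² = (16 - 8)² = 8² = 64)
√(a + E(b(-7, -11))) = √(64 + 16) = √80 = 4*√5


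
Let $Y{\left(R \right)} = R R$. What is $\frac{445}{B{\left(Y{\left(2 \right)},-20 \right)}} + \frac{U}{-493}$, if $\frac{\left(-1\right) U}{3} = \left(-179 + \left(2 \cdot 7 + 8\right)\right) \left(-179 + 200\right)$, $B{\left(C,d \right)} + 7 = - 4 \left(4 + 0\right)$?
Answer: $- \frac{446878}{11339} \approx -39.411$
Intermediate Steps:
$Y{\left(R \right)} = R^{2}$
$B{\left(C,d \right)} = -23$ ($B{\left(C,d \right)} = -7 - 4 \left(4 + 0\right) = -7 - 16 = -23$)
$U = 9891$ ($U = - 3 \left(-179 + \left(2 \cdot 7 + 8\right)\right) \left(-179 + 200\right) = - 3 \left(-179 + \left(14 + 8\right)\right) 21 = - 3 \left(-179 + 22\right) 21 = - 3 \left(\left(-157\right) 21\right) = \left(-3\right) \left(-3297\right) = 9891$)
$\frac{445}{B{\left(Y{\left(2 \right)},-20 \right)}} + \frac{U}{-493} = \frac{445}{-23} + \frac{9891}{-493} = 445 \left(- \frac{1}{23}\right) + 9891 \left(- \frac{1}{493}\right) = - \frac{445}{23} - \frac{9891}{493} = - \frac{446878}{11339}$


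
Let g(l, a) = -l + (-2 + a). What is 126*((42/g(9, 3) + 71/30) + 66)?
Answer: 79527/10 ≈ 7952.7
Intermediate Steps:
g(l, a) = -2 + a - l
126*((42/g(9, 3) + 71/30) + 66) = 126*((42/(-2 + 3 - 1*9) + 71/30) + 66) = 126*((42/(-2 + 3 - 9) + 71*(1/30)) + 66) = 126*((42/(-8) + 71/30) + 66) = 126*((42*(-1/8) + 71/30) + 66) = 126*((-21/4 + 71/30) + 66) = 126*(-173/60 + 66) = 126*(3787/60) = 79527/10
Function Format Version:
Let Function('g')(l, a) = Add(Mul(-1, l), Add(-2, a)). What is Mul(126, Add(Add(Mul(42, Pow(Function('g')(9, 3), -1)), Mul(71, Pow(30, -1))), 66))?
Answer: Rational(79527, 10) ≈ 7952.7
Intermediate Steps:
Function('g')(l, a) = Add(-2, a, Mul(-1, l))
Mul(126, Add(Add(Mul(42, Pow(Function('g')(9, 3), -1)), Mul(71, Pow(30, -1))), 66)) = Mul(126, Add(Add(Mul(42, Pow(Add(-2, 3, Mul(-1, 9)), -1)), Mul(71, Pow(30, -1))), 66)) = Mul(126, Add(Add(Mul(42, Pow(Add(-2, 3, -9), -1)), Mul(71, Rational(1, 30))), 66)) = Mul(126, Add(Add(Mul(42, Pow(-8, -1)), Rational(71, 30)), 66)) = Mul(126, Add(Add(Mul(42, Rational(-1, 8)), Rational(71, 30)), 66)) = Mul(126, Add(Add(Rational(-21, 4), Rational(71, 30)), 66)) = Mul(126, Add(Rational(-173, 60), 66)) = Mul(126, Rational(3787, 60)) = Rational(79527, 10)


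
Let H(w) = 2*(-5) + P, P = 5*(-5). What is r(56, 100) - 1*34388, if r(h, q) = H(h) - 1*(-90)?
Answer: -34333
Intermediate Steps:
P = -25
H(w) = -35 (H(w) = 2*(-5) - 25 = -10 - 25 = -35)
r(h, q) = 55 (r(h, q) = -35 - 1*(-90) = -35 + 90 = 55)
r(56, 100) - 1*34388 = 55 - 1*34388 = 55 - 34388 = -34333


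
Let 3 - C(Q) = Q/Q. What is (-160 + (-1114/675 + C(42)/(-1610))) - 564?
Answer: -78860189/108675 ≈ -725.65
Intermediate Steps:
C(Q) = 2 (C(Q) = 3 - Q/Q = 3 - 1*1 = 3 - 1 = 2)
(-160 + (-1114/675 + C(42)/(-1610))) - 564 = (-160 + (-1114/675 + 2/(-1610))) - 564 = (-160 + (-1114*1/675 + 2*(-1/1610))) - 564 = (-160 + (-1114/675 - 1/805)) - 564 = (-160 - 179489/108675) - 564 = -17567489/108675 - 564 = -78860189/108675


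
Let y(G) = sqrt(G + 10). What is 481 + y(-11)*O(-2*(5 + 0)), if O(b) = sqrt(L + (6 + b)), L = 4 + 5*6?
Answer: 481 + I*sqrt(30) ≈ 481.0 + 5.4772*I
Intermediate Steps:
L = 34 (L = 4 + 30 = 34)
y(G) = sqrt(10 + G)
O(b) = sqrt(40 + b) (O(b) = sqrt(34 + (6 + b)) = sqrt(40 + b))
481 + y(-11)*O(-2*(5 + 0)) = 481 + sqrt(10 - 11)*sqrt(40 - 2*(5 + 0)) = 481 + sqrt(-1)*sqrt(40 - 2*5) = 481 + I*sqrt(40 - 10) = 481 + I*sqrt(30)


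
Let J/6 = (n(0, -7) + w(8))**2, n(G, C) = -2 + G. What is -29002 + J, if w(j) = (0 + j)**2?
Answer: -5938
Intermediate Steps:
w(j) = j**2
J = 23064 (J = 6*((-2 + 0) + 8**2)**2 = 6*(-2 + 64)**2 = 6*62**2 = 6*3844 = 23064)
-29002 + J = -29002 + 23064 = -5938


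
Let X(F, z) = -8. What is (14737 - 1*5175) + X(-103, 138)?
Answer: 9554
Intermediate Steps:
(14737 - 1*5175) + X(-103, 138) = (14737 - 1*5175) - 8 = (14737 - 5175) - 8 = 9562 - 8 = 9554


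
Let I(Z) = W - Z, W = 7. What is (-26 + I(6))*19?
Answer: -475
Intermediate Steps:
I(Z) = 7 - Z
(-26 + I(6))*19 = (-26 + (7 - 1*6))*19 = (-26 + (7 - 6))*19 = (-26 + 1)*19 = -25*19 = -475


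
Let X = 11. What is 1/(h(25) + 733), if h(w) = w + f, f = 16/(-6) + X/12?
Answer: 4/3025 ≈ 0.0013223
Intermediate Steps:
f = -7/4 (f = 16/(-6) + 11/12 = 16*(-1/6) + 11*(1/12) = -8/3 + 11/12 = -7/4 ≈ -1.7500)
h(w) = -7/4 + w (h(w) = w - 7/4 = -7/4 + w)
1/(h(25) + 733) = 1/((-7/4 + 25) + 733) = 1/(93/4 + 733) = 1/(3025/4) = 4/3025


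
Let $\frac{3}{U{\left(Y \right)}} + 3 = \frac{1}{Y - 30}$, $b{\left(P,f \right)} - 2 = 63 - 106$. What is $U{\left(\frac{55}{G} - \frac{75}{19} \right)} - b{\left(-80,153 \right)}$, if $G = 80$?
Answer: $\frac{1225784}{30637} \approx 40.01$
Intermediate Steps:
$b{\left(P,f \right)} = -41$ ($b{\left(P,f \right)} = 2 + \left(63 - 106\right) = 2 - 43 = -41$)
$U{\left(Y \right)} = \frac{3}{-3 + \frac{1}{-30 + Y}}$ ($U{\left(Y \right)} = \frac{3}{-3 + \frac{1}{Y - 30}} = \frac{3}{-3 + \frac{1}{-30 + Y}}$)
$U{\left(\frac{55}{G} - \frac{75}{19} \right)} - b{\left(-80,153 \right)} = \frac{3 \left(30 - \left(\frac{55}{80} - \frac{75}{19}\right)\right)}{-91 + 3 \left(\frac{55}{80} - \frac{75}{19}\right)} - -41 = \frac{3 \left(30 - \left(55 \cdot \frac{1}{80} - \frac{75}{19}\right)\right)}{-91 + 3 \left(55 \cdot \frac{1}{80} - \frac{75}{19}\right)} + 41 = \frac{3 \left(30 - \left(\frac{11}{16} - \frac{75}{19}\right)\right)}{-91 + 3 \left(\frac{11}{16} - \frac{75}{19}\right)} + 41 = \frac{3 \left(30 - - \frac{991}{304}\right)}{-91 + 3 \left(- \frac{991}{304}\right)} + 41 = \frac{3 \left(30 + \frac{991}{304}\right)}{-91 - \frac{2973}{304}} + 41 = 3 \frac{1}{- \frac{30637}{304}} \cdot \frac{10111}{304} + 41 = 3 \left(- \frac{304}{30637}\right) \frac{10111}{304} + 41 = - \frac{30333}{30637} + 41 = \frac{1225784}{30637}$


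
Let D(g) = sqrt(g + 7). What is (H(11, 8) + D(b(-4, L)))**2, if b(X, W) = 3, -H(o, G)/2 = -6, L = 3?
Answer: (12 + sqrt(10))**2 ≈ 229.89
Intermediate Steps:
H(o, G) = 12 (H(o, G) = -2*(-6) = 12)
D(g) = sqrt(7 + g)
(H(11, 8) + D(b(-4, L)))**2 = (12 + sqrt(7 + 3))**2 = (12 + sqrt(10))**2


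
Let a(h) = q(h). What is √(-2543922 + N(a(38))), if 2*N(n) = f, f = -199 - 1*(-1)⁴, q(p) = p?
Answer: I*√2544022 ≈ 1595.0*I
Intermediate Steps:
a(h) = h
f = -200 (f = -199 - 1*1 = -199 - 1 = -200)
N(n) = -100 (N(n) = (½)*(-200) = -100)
√(-2543922 + N(a(38))) = √(-2543922 - 100) = √(-2544022) = I*√2544022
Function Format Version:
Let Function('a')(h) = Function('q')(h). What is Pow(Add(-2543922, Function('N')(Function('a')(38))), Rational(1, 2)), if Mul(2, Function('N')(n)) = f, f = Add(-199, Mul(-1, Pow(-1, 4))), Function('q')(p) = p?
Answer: Mul(I, Pow(2544022, Rational(1, 2))) ≈ Mul(1595.0, I)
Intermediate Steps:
Function('a')(h) = h
f = -200 (f = Add(-199, Mul(-1, 1)) = Add(-199, -1) = -200)
Function('N')(n) = -100 (Function('N')(n) = Mul(Rational(1, 2), -200) = -100)
Pow(Add(-2543922, Function('N')(Function('a')(38))), Rational(1, 2)) = Pow(Add(-2543922, -100), Rational(1, 2)) = Pow(-2544022, Rational(1, 2)) = Mul(I, Pow(2544022, Rational(1, 2)))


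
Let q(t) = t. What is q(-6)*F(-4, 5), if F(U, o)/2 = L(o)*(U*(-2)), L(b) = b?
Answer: -480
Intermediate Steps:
F(U, o) = -4*U*o (F(U, o) = 2*(o*(U*(-2))) = 2*(o*(-2*U)) = 2*(-2*U*o) = -4*U*o)
q(-6)*F(-4, 5) = -(-24)*(-4)*5 = -6*80 = -480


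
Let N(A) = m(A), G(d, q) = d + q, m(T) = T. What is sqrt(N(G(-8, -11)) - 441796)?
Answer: I*sqrt(441815) ≈ 664.69*I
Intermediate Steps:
N(A) = A
sqrt(N(G(-8, -11)) - 441796) = sqrt((-8 - 11) - 441796) = sqrt(-19 - 441796) = sqrt(-441815) = I*sqrt(441815)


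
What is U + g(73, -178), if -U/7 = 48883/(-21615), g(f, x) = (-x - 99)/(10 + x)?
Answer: 6197647/403480 ≈ 15.360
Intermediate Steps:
g(f, x) = (-99 - x)/(10 + x)
U = 342181/21615 (U = -342181/(-21615) = -342181*(-1)/21615 = -7*(-48883/21615) = 342181/21615 ≈ 15.831)
U + g(73, -178) = 342181/21615 + (-99 - 1*(-178))/(10 - 178) = 342181/21615 + (-99 + 178)/(-168) = 342181/21615 - 1/168*79 = 342181/21615 - 79/168 = 6197647/403480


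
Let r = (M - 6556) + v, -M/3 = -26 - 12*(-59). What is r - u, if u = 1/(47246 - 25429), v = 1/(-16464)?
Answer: -3089796185257/359195088 ≈ -8602.0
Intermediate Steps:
v = -1/16464 ≈ -6.0739e-5
M = -2046 (M = -3*(-26 - 12*(-59)) = -3*(-26 + 708) = -3*682 = -2046)
r = -141623329/16464 (r = (-2046 - 6556) - 1/16464 = -8602 - 1/16464 = -141623329/16464 ≈ -8602.0)
u = 1/21817 ≈ 4.5836e-5
r - u = -141623329/16464 - 1*1/21817 = -141623329/16464 - 1/21817 = -3089796185257/359195088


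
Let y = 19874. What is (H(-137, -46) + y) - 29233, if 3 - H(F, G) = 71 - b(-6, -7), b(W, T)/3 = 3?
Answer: -9418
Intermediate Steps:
b(W, T) = 9 (b(W, T) = 3*3 = 9)
H(F, G) = -59 (H(F, G) = 3 - (71 - 1*9) = 3 - (71 - 9) = 3 - 1*62 = 3 - 62 = -59)
(H(-137, -46) + y) - 29233 = (-59 + 19874) - 29233 = 19815 - 29233 = -9418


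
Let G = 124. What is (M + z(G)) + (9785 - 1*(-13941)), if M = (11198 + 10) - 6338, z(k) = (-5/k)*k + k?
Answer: 28715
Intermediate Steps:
z(k) = -5 + k
M = 4870 (M = 11208 - 6338 = 4870)
(M + z(G)) + (9785 - 1*(-13941)) = (4870 + (-5 + 124)) + (9785 - 1*(-13941)) = (4870 + 119) + (9785 + 13941) = 4989 + 23726 = 28715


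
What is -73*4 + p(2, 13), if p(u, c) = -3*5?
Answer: -307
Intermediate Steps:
p(u, c) = -15
-73*4 + p(2, 13) = -73*4 - 15 = -292 - 15 = -307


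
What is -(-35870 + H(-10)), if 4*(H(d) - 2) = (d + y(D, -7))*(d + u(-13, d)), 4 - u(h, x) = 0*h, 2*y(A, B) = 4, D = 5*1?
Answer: 35856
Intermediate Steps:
D = 5
y(A, B) = 2 (y(A, B) = (1/2)*4 = 2)
u(h, x) = 4 (u(h, x) = 4 - 0*h = 4 - 1*0 = 4 + 0 = 4)
H(d) = 2 + (2 + d)*(4 + d)/4 (H(d) = 2 + ((d + 2)*(d + 4))/4 = 2 + ((2 + d)*(4 + d))/4 = 2 + (2 + d)*(4 + d)/4)
-(-35870 + H(-10)) = -(-35870 + (4 + (1/4)*(-10)**2 + (3/2)*(-10))) = -(-35870 + (4 + (1/4)*100 - 15)) = -(-35870 + (4 + 25 - 15)) = -(-35870 + 14) = -1*(-35856) = 35856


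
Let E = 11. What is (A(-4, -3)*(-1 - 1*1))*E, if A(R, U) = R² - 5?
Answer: -242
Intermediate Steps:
A(R, U) = -5 + R²
(A(-4, -3)*(-1 - 1*1))*E = ((-5 + (-4)²)*(-1 - 1*1))*11 = ((-5 + 16)*(-1 - 1))*11 = (11*(-2))*11 = -22*11 = -242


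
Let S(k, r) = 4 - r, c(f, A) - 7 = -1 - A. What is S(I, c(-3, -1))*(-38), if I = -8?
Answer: 114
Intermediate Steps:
c(f, A) = 6 - A (c(f, A) = 7 + (-1 - A) = 6 - A)
S(I, c(-3, -1))*(-38) = (4 - (6 - 1*(-1)))*(-38) = (4 - (6 + 1))*(-38) = (4 - 1*7)*(-38) = (4 - 7)*(-38) = -3*(-38) = 114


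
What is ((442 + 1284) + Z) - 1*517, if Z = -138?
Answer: 1071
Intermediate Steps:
((442 + 1284) + Z) - 1*517 = ((442 + 1284) - 138) - 1*517 = (1726 - 138) - 517 = 1588 - 517 = 1071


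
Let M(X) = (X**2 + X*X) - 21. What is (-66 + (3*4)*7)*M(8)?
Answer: 1926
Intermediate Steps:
M(X) = -21 + 2*X**2 (M(X) = (X**2 + X**2) - 21 = 2*X**2 - 21 = -21 + 2*X**2)
(-66 + (3*4)*7)*M(8) = (-66 + (3*4)*7)*(-21 + 2*8**2) = (-66 + 12*7)*(-21 + 2*64) = (-66 + 84)*(-21 + 128) = 18*107 = 1926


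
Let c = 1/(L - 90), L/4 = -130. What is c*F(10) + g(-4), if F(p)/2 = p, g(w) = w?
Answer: -246/61 ≈ -4.0328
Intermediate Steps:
L = -520 (L = 4*(-130) = -520)
c = -1/610 (c = 1/(-520 - 90) = 1/(-610) = -1/610 ≈ -0.0016393)
F(p) = 2*p
c*F(10) + g(-4) = -10/305 - 4 = -1/610*20 - 4 = -2/61 - 4 = -246/61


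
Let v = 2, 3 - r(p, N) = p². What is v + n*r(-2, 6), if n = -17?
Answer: 19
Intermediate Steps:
r(p, N) = 3 - p²
v + n*r(-2, 6) = 2 - 17*(3 - 1*(-2)²) = 2 - 17*(3 - 1*4) = 2 - 17*(3 - 4) = 2 - 17*(-1) = 2 + 17 = 19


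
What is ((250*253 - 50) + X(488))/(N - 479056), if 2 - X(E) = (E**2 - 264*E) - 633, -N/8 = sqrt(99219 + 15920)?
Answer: 1361626857/14342955140 - 45477*sqrt(115139)/28685910280 ≈ 0.094396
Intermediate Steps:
N = -8*sqrt(115139) (N = -8*sqrt(99219 + 15920) = -8*sqrt(115139) ≈ -2714.6)
X(E) = 635 - E**2 + 264*E (X(E) = 2 - ((E**2 - 264*E) - 633) = 2 - (-633 + E**2 - 264*E) = 2 + (633 - E**2 + 264*E) = 635 - E**2 + 264*E)
((250*253 - 50) + X(488))/(N - 479056) = ((250*253 - 50) + (635 - 1*488**2 + 264*488))/(-8*sqrt(115139) - 479056) = ((63250 - 50) + (635 - 1*238144 + 128832))/(-479056 - 8*sqrt(115139)) = (63200 + (635 - 238144 + 128832))/(-479056 - 8*sqrt(115139)) = (63200 - 108677)/(-479056 - 8*sqrt(115139)) = -45477/(-479056 - 8*sqrt(115139))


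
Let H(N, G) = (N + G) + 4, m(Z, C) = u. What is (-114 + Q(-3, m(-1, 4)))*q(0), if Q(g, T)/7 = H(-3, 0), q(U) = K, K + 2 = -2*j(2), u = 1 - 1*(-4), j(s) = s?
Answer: 642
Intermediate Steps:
u = 5 (u = 1 + 4 = 5)
K = -6 (K = -2 - 2*2 = -2 - 4 = -6)
m(Z, C) = 5
q(U) = -6
H(N, G) = 4 + G + N (H(N, G) = (G + N) + 4 = 4 + G + N)
Q(g, T) = 7 (Q(g, T) = 7*(4 + 0 - 3) = 7*1 = 7)
(-114 + Q(-3, m(-1, 4)))*q(0) = (-114 + 7)*(-6) = -107*(-6) = 642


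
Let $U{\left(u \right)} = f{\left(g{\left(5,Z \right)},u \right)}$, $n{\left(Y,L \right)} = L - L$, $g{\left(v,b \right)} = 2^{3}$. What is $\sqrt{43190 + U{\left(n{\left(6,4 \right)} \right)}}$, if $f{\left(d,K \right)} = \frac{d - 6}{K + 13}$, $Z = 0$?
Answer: $\frac{8 \sqrt{114049}}{13} \approx 207.82$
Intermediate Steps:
$g{\left(v,b \right)} = 8$
$f{\left(d,K \right)} = \frac{-6 + d}{13 + K}$
$n{\left(Y,L \right)} = 0$
$U{\left(u \right)} = \frac{2}{13 + u}$ ($U{\left(u \right)} = \frac{-6 + 8}{13 + u} = \frac{1}{13 + u} 2 = \frac{2}{13 + u}$)
$\sqrt{43190 + U{\left(n{\left(6,4 \right)} \right)}} = \sqrt{43190 + \frac{2}{13 + 0}} = \sqrt{43190 + \frac{2}{13}} = \sqrt{\frac{561472}{13}} = \frac{8 \sqrt{114049}}{13}$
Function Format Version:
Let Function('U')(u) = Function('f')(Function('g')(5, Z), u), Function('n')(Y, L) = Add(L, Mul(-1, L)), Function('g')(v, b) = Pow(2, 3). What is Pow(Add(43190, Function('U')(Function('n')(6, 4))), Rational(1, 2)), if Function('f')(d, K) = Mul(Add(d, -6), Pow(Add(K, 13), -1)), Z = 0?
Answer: Mul(Rational(8, 13), Pow(114049, Rational(1, 2))) ≈ 207.82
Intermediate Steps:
Function('g')(v, b) = 8
Function('f')(d, K) = Mul(Pow(Add(13, K), -1), Add(-6, d)) (Function('f')(d, K) = Mul(Add(-6, d), Pow(Add(13, K), -1)) = Mul(Pow(Add(13, K), -1), Add(-6, d)))
Function('n')(Y, L) = 0
Function('U')(u) = Mul(2, Pow(Add(13, u), -1)) (Function('U')(u) = Mul(Pow(Add(13, u), -1), Add(-6, 8)) = Mul(Pow(Add(13, u), -1), 2) = Mul(2, Pow(Add(13, u), -1)))
Pow(Add(43190, Function('U')(Function('n')(6, 4))), Rational(1, 2)) = Pow(Add(43190, Mul(2, Pow(Add(13, 0), -1))), Rational(1, 2)) = Pow(Add(43190, Mul(2, Pow(13, -1))), Rational(1, 2)) = Pow(Add(43190, Mul(2, Rational(1, 13))), Rational(1, 2)) = Pow(Add(43190, Rational(2, 13)), Rational(1, 2)) = Pow(Rational(561472, 13), Rational(1, 2)) = Mul(Rational(8, 13), Pow(114049, Rational(1, 2)))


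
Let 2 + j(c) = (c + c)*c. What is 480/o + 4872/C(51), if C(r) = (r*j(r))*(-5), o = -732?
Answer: -2222383/3370250 ≈ -0.65941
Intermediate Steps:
j(c) = -2 + 2*c² (j(c) = -2 + (c + c)*c = -2 + (2*c)*c = -2 + 2*c²)
C(r) = -5*r*(-2 + 2*r²) (C(r) = (r*(-2 + 2*r²))*(-5) = -5*r*(-2 + 2*r²))
480/o + 4872/C(51) = 480/(-732) + 4872/((10*51*(1 - 1*51²))) = 480*(-1/732) + 4872/((10*51*(1 - 1*2601))) = -40/61 + 4872/((10*51*(1 - 2601))) = -40/61 + 4872/((10*51*(-2600))) = -40/61 + 4872/(-1326000) = -40/61 + 4872*(-1/1326000) = -40/61 - 203/55250 = -2222383/3370250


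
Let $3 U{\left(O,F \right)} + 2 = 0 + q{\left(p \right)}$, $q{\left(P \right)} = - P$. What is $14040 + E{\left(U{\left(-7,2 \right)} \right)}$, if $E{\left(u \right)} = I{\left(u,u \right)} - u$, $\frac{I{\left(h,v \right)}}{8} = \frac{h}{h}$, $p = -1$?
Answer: $\frac{42145}{3} \approx 14048.0$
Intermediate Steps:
$I{\left(h,v \right)} = 8$ ($I{\left(h,v \right)} = 8 \frac{h}{h} = 8 \cdot 1 = 8$)
$U{\left(O,F \right)} = - \frac{1}{3}$ ($U{\left(O,F \right)} = - \frac{2}{3} + \frac{0 - -1}{3} = - \frac{2}{3} + \frac{0 + 1}{3} = - \frac{2}{3} + \frac{1}{3} \cdot 1 = - \frac{2}{3} + \frac{1}{3} = - \frac{1}{3}$)
$E{\left(u \right)} = 8 - u$
$14040 + E{\left(U{\left(-7,2 \right)} \right)} = 14040 + \left(8 - - \frac{1}{3}\right) = 14040 + \left(8 + \frac{1}{3}\right) = 14040 + \frac{25}{3} = \frac{42145}{3}$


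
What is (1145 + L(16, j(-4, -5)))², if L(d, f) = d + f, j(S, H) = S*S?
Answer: 1385329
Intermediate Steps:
j(S, H) = S²
(1145 + L(16, j(-4, -5)))² = (1145 + (16 + (-4)²))² = (1145 + (16 + 16))² = (1145 + 32)² = 1177² = 1385329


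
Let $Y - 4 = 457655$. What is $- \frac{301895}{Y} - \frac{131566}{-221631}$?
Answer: $- \frac{2232308917}{33810473943} \approx -0.066024$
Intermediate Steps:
$Y = 457659$ ($Y = 4 + 457655 = 457659$)
$- \frac{301895}{Y} - \frac{131566}{-221631} = - \frac{301895}{457659} - \frac{131566}{-221631} = \left(-301895\right) \frac{1}{457659} - - \frac{131566}{221631} = - \frac{301895}{457659} + \frac{131566}{221631} = - \frac{2232308917}{33810473943}$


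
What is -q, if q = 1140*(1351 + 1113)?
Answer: -2808960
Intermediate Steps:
q = 2808960 (q = 1140*2464 = 2808960)
-q = -1*2808960 = -2808960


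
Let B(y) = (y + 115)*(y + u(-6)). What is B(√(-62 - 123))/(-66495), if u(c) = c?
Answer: 175/13299 - 109*I*√185/66495 ≈ 0.013159 - 0.022296*I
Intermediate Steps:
B(y) = (-6 + y)*(115 + y) (B(y) = (y + 115)*(y - 6) = (115 + y)*(-6 + y) = (-6 + y)*(115 + y))
B(√(-62 - 123))/(-66495) = (-690 + (√(-62 - 123))² + 109*√(-62 - 123))/(-66495) = (-690 + (√(-185))² + 109*√(-185))*(-1/66495) = (-690 + (I*√185)² + 109*(I*√185))*(-1/66495) = (-690 - 185 + 109*I*√185)*(-1/66495) = (-875 + 109*I*√185)*(-1/66495) = 175/13299 - 109*I*√185/66495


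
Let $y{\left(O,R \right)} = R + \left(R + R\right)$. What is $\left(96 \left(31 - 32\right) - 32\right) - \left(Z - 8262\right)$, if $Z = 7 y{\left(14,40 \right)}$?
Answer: $7294$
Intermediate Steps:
$y{\left(O,R \right)} = 3 R$ ($y{\left(O,R \right)} = R + 2 R = 3 R$)
$Z = 840$ ($Z = 7 \cdot 3 \cdot 40 = 7 \cdot 120 = 840$)
$\left(96 \left(31 - 32\right) - 32\right) - \left(Z - 8262\right) = \left(96 \left(31 - 32\right) - 32\right) - \left(840 - 8262\right) = \left(96 \left(-1\right) - 32\right) - \left(840 - 8262\right) = \left(-96 - 32\right) - -7422 = -128 + 7422 = 7294$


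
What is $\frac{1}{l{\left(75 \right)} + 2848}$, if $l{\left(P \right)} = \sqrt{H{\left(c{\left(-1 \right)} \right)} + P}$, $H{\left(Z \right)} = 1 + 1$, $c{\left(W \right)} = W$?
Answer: $\frac{2848}{8111027} - \frac{\sqrt{77}}{8111027} \approx 0.00035005$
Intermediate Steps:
$H{\left(Z \right)} = 2$
$l{\left(P \right)} = \sqrt{2 + P}$
$\frac{1}{l{\left(75 \right)} + 2848} = \frac{1}{\sqrt{2 + 75} + 2848} = \frac{1}{\sqrt{77} + 2848} = \frac{1}{2848 + \sqrt{77}}$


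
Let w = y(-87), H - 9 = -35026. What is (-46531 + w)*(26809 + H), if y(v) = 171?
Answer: 380522880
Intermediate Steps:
H = -35017 (H = 9 - 35026 = -35017)
w = 171
(-46531 + w)*(26809 + H) = (-46531 + 171)*(26809 - 35017) = -46360*(-8208) = 380522880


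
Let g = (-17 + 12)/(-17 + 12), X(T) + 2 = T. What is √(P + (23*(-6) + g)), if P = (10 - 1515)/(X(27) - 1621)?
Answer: I*√1768197/114 ≈ 11.664*I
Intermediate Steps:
X(T) = -2 + T
g = 1 (g = -5/(-5) = -5*(-⅕) = 1)
P = 215/228 (P = (10 - 1515)/((-2 + 27) - 1621) = -1505/(25 - 1621) = -1505/(-1596) = -1505*(-1/1596) = 215/228 ≈ 0.94298)
√(P + (23*(-6) + g)) = √(215/228 + (23*(-6) + 1)) = √(215/228 + (-138 + 1)) = √(215/228 - 137) = √(-31021/228) = I*√1768197/114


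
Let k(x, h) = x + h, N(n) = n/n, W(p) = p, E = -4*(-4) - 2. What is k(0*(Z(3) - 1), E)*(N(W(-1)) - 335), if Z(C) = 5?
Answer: -4676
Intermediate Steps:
E = 14 (E = 16 - 2 = 14)
N(n) = 1
k(x, h) = h + x
k(0*(Z(3) - 1), E)*(N(W(-1)) - 335) = (14 + 0*(5 - 1))*(1 - 335) = (14 + 0*4)*(-334) = (14 + 0)*(-334) = 14*(-334) = -4676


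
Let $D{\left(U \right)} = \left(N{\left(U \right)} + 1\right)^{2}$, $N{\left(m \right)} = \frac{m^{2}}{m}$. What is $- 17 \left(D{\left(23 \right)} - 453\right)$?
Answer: $-2091$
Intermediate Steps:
$N{\left(m \right)} = m$
$D{\left(U \right)} = \left(1 + U\right)^{2}$ ($D{\left(U \right)} = \left(U + 1\right)^{2} = \left(1 + U\right)^{2}$)
$- 17 \left(D{\left(23 \right)} - 453\right) = - 17 \left(\left(1 + 23\right)^{2} - 453\right) = - 17 \left(24^{2} - 453\right) = - 17 \left(576 - 453\right) = \left(-17\right) 123 = -2091$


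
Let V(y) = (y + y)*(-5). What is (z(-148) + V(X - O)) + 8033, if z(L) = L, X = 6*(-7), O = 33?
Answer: 8635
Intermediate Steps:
X = -42
V(y) = -10*y (V(y) = (2*y)*(-5) = -10*y)
(z(-148) + V(X - O)) + 8033 = (-148 - 10*(-42 - 1*33)) + 8033 = (-148 - 10*(-42 - 33)) + 8033 = (-148 - 10*(-75)) + 8033 = (-148 + 750) + 8033 = 602 + 8033 = 8635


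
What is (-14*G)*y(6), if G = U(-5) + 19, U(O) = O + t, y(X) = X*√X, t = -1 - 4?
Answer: -756*√6 ≈ -1851.8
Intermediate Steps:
t = -5
y(X) = X^(3/2)
U(O) = -5 + O (U(O) = O - 5 = -5 + O)
G = 9 (G = (-5 - 5) + 19 = -10 + 19 = 9)
(-14*G)*y(6) = (-14*9)*6^(3/2) = -756*√6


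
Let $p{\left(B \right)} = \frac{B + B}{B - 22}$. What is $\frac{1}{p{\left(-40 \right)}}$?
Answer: $\frac{31}{40} \approx 0.775$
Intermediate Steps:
$p{\left(B \right)} = \frac{2 B}{-22 + B}$
$\frac{1}{p{\left(-40 \right)}} = \frac{1}{2 \left(-40\right) \frac{1}{-22 - 40}} = \frac{1}{2 \left(-40\right) \frac{1}{-62}} = \frac{1}{2 \left(-40\right) \left(- \frac{1}{62}\right)} = \frac{1}{\frac{40}{31}} = \frac{31}{40}$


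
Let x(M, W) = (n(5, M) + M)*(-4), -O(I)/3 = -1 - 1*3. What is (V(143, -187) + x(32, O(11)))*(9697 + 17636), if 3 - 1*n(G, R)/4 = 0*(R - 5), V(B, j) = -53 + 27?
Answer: -5521266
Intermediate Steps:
V(B, j) = -26
O(I) = 12 (O(I) = -3*(-1 - 1*3) = -3*(-1 - 3) = -3*(-4) = 12)
n(G, R) = 12 (n(G, R) = 12 - 0*(R - 5) = 12 - 0*(-5 + R) = 12 - 4*0 = 12 + 0 = 12)
x(M, W) = -48 - 4*M (x(M, W) = (12 + M)*(-4) = -48 - 4*M)
(V(143, -187) + x(32, O(11)))*(9697 + 17636) = (-26 + (-48 - 4*32))*(9697 + 17636) = (-26 + (-48 - 128))*27333 = (-26 - 176)*27333 = -202*27333 = -5521266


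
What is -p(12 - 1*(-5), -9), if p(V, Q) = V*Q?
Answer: 153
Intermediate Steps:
p(V, Q) = Q*V
-p(12 - 1*(-5), -9) = -(-9)*(12 - 1*(-5)) = -(-9)*(12 + 5) = -(-9)*17 = -1*(-153) = 153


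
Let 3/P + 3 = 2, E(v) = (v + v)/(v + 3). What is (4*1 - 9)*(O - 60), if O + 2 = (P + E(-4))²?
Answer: 185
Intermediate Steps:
E(v) = 2*v/(3 + v) (E(v) = (2*v)/(3 + v) = 2*v/(3 + v))
P = -3 (P = 3/(-3 + 2) = 3/(-1) = 3*(-1) = -3)
O = 23 (O = -2 + (-3 + 2*(-4)/(3 - 4))² = -2 + (-3 + 2*(-4)/(-1))² = -2 + (-3 + 2*(-4)*(-1))² = -2 + (-3 + 8)² = -2 + 5² = -2 + 25 = 23)
(4*1 - 9)*(O - 60) = (4*1 - 9)*(23 - 60) = (4 - 9)*(-37) = -5*(-37) = 185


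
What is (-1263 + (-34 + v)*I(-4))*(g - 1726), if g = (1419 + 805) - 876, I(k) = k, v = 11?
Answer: 442638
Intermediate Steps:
g = 1348 (g = 2224 - 876 = 1348)
(-1263 + (-34 + v)*I(-4))*(g - 1726) = (-1263 + (-34 + 11)*(-4))*(1348 - 1726) = (-1263 - 23*(-4))*(-378) = (-1263 + 92)*(-378) = -1171*(-378) = 442638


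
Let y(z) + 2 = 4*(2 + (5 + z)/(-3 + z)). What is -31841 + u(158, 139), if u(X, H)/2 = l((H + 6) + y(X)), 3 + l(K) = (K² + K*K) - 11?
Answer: 1549304271/24025 ≈ 64487.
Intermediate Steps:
y(z) = 6 + 4*(5 + z)/(-3 + z) (y(z) = -2 + 4*(2 + (5 + z)/(-3 + z)) = -2 + (8 + 4*(5 + z)/(-3 + z)) = 6 + 4*(5 + z)/(-3 + z))
l(K) = -14 + 2*K² (l(K) = -3 + ((K² + K*K) - 11) = -3 + ((K² + K²) - 11) = -3 + (2*K² - 11) = -3 + (-11 + 2*K²) = -14 + 2*K²)
u(X, H) = -28 + 4*(6 + H + 2*(1 + 5*X)/(-3 + X))² (u(X, H) = 2*(-14 + 2*((H + 6) + 2*(1 + 5*X)/(-3 + X))²) = 2*(-14 + 2*((6 + H) + 2*(1 + 5*X)/(-3 + X))²) = 2*(-14 + 2*(6 + H + 2*(1 + 5*X)/(-3 + X))²) = -28 + 4*(6 + H + 2*(1 + 5*X)/(-3 + X))²)
-31841 + u(158, 139) = -31841 + (-28 + 4*(-16 - 3*139 + 16*158 + 139*158)²/(-3 + 158)²) = -31841 + (-28 + 4*(-16 - 417 + 2528 + 21962)²/155²) = -31841 + (-28 + 4*(1/24025)*24057²) = -31841 + (-28 + 4*(1/24025)*578739249) = -31841 + (-28 + 2314956996/24025) = -31841 + 2314284296/24025 = 1549304271/24025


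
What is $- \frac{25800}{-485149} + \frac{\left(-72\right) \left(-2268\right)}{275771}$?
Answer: $\frac{86337782904}{133790024879} \approx 0.64532$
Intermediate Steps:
$- \frac{25800}{-485149} + \frac{\left(-72\right) \left(-2268\right)}{275771} = \left(-25800\right) \left(- \frac{1}{485149}\right) + 163296 \cdot \frac{1}{275771} = \frac{25800}{485149} + \frac{163296}{275771} = \frac{86337782904}{133790024879}$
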